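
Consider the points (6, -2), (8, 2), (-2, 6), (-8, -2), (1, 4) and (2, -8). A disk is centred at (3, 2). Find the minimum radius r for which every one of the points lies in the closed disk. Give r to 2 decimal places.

11.70

The required radius is the distance from (3, 2) to the farthest point.
Squared distances: 25, 25, 41, 137, 8, 101.
Maximum is 137, attained at (-8, -2).
r = √137 ≈ 11.70.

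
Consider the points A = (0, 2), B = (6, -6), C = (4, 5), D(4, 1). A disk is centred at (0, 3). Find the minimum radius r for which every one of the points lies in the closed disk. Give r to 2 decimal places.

The required radius is the distance from (0, 3) to the farthest point.
Squared distances: 1, 117, 20, 20.
Maximum is 117, attained at B.
r = √117 ≈ 10.82.

10.82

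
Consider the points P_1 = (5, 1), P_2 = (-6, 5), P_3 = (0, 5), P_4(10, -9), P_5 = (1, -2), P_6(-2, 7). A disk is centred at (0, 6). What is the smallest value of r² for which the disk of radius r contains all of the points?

325

The required radius is the distance from (0, 6) to the farthest point.
Squared distances: 50, 37, 1, 325, 65, 5.
Maximum is 325, attained at P_4.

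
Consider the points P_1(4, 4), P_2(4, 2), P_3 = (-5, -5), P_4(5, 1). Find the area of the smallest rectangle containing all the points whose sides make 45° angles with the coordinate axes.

In coordinates u = x + y, v = x − y the rectangle is axis-aligned; the map (x,y)→(u,v) scales areas by 2.
u-values: 8, 6, -10, 6; range = 8 − (-10) = 18.
v-values: 0, 2, 0, 4; range = 4 − 0 = 4.
Area = (18 × 4) / 2 = 36.

36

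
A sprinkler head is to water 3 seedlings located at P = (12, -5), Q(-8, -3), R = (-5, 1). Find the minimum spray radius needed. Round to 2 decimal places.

Side lengths²: PQ² = 404, PR² = 325, QR² = 25.
Since PQ² = 404 ≥ 325 + 25 = 350, the angle opposite PQ is not acute, so the smallest enclosing circle has PQ as diameter.
Centre = midpoint of PQ = (2, -4), r² = 404/4 = 101.
r = √101 ≈ 10.05.

10.05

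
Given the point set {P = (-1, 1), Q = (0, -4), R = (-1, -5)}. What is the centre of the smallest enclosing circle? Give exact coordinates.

(-1, -2)

Side lengths²: PQ² = 26, PR² = 36, QR² = 2.
Since PR² = 36 ≥ 26 + 2 = 28, the angle opposite PR is not acute, so the smallest enclosing circle has PR as diameter.
Centre = midpoint of PR = (-1, -2), r² = 36/4 = 9.
Centre = (-1, -2).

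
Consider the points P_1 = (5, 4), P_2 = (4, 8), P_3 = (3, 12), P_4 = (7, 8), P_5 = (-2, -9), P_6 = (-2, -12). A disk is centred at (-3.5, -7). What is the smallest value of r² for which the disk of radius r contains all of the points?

The required radius is the distance from (-3.5, -7) to the farthest point.
Squared distances: 193.25, 281.25, 403.25, 335.25, 6.25, 27.25.
Maximum is 403.25, attained at P_3.

403.25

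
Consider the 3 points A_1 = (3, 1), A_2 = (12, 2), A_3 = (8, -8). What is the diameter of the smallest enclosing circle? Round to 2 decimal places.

11.68

Side lengths²: A_1A_2² = 82, A_1A_3² = 106, A_2A_3² = 116.
Since A_2A_3² = 116 < 106 + 82 = 188, the triangle is acute, so the smallest enclosing circle is the circumcircle.
Circumcentre = (340/43, -93/43), r² = 63017/1849.
Diameter = 2r = 2√(63017/1849) ≈ 11.68.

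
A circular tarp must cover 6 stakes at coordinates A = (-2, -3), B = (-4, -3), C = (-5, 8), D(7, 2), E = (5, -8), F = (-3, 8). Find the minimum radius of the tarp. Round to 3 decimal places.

9.434

The farthest pair is C–E with squared distance 356. The circle on this segment as diameter has centre (0, 0) and r² = 356/4 = 89.
Check A: distance² to centre = 13 ≤ 89, so it lies inside.
All remaining points lie in this disk, and no smaller disk contains both endpoints, so this is the minimum enclosing circle.
r = √89 ≈ 9.434.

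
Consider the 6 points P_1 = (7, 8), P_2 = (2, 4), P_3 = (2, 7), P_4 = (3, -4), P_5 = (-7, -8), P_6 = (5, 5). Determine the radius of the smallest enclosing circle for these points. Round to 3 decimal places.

10.630

A smallest enclosing disk is always determined by at most three of the input points on its boundary.
The farthest pair is P_1–P_5 with squared distance 452. The circle on this segment as diameter has centre (0, 0) and r² = 452/4 = 113.
Check P_2: distance² to centre = 20 ≤ 113, so it lies inside.
All remaining points lie in this disk, and no smaller disk contains both endpoints, so this is the minimum enclosing circle.
r = √113 ≈ 10.630.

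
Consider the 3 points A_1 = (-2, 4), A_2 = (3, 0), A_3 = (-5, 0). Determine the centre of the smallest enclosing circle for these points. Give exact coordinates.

Side lengths²: A_1A_2² = 41, A_1A_3² = 25, A_2A_3² = 64.
Since A_2A_3² = 64 < 41 + 25 = 66, the triangle is acute, so the smallest enclosing circle is the circumcircle.
Circumcentre = (-1, 0.125), r² = 16.015625.
Centre = (-1, 0.125).

(-1, 0.125)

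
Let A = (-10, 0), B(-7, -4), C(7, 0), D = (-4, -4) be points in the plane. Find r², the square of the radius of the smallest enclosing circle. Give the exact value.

72.25

The farthest pair is A–C with squared distance 289. The circle on this segment as diameter has centre (-1.5, 0) and r² = 289/4 = 72.25.
Check B: distance² to centre = 46.25 ≤ 72.25, so it lies inside.
All remaining points lie in this disk, and no smaller disk contains both endpoints, so this is the minimum enclosing circle.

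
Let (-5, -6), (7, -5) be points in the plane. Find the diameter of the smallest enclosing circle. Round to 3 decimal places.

The smallest circle enclosing two points has them as diameter endpoints.
Centre = midpoint = (1, -5.5); r² = |(-5, -6)−(7, -5)|²/4 = 145/4 = 36.25.
Diameter = 2r = 2√(36.25) ≈ 12.042.

12.042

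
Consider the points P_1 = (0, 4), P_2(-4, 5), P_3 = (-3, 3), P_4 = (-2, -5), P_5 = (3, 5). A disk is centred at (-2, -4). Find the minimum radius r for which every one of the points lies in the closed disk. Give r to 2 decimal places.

10.30

The required radius is the distance from (-2, -4) to the farthest point.
Squared distances: 68, 85, 50, 1, 106.
Maximum is 106, attained at P_5.
r = √106 ≈ 10.30.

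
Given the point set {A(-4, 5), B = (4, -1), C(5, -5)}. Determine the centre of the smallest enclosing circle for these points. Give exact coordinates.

Side lengths²: AB² = 100, AC² = 181, BC² = 17.
Since AC² = 181 ≥ 100 + 17 = 117, the angle opposite AC is not acute, so the smallest enclosing circle has AC as diameter.
Centre = midpoint of AC = (0.5, 0), r² = 181/4 = 45.25.
Centre = (0.5, 0).

(0.5, 0)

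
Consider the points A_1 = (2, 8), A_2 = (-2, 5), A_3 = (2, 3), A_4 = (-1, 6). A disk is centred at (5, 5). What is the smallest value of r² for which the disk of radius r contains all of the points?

The required radius is the distance from (5, 5) to the farthest point.
Squared distances: 18, 49, 13, 37.
Maximum is 49, attained at A_2.

49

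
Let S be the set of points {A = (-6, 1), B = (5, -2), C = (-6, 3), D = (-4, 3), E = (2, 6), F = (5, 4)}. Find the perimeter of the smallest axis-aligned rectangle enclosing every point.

38

Width = max x − min x = 5 − (-6) = 11.
Height = max y − min y = 6 − (-2) = 8.
Perimeter = 2(11 + 8) = 38.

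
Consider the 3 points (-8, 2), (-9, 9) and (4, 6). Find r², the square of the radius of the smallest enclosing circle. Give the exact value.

11125/242

Call the three points A, B, C in the order given.
Side lengths²: AB² = 50, AC² = 160, BC² = 178.
Since BC² = 178 < 160 + 50 = 210, the triangle is acute, so the smallest enclosing circle is the circumcircle.
Circumcentre = (-61/22, 139/22), r² = 11125/242.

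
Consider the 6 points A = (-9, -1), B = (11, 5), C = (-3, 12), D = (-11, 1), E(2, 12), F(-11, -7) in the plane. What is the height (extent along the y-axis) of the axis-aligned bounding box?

19

max y = 12, min y = -7, so height = 19.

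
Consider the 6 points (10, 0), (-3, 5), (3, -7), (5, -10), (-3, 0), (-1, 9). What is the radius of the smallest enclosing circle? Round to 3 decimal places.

By Welzl's lemma the MEC is supported by two points (diametrically opposite) or three points (on a circumcircle).
The farthest pair is (5, -10)–(-1, 9) with squared distance 397. The circle on this segment as diameter has centre (2, -0.5) and r² = 397/4 = 99.25.
Check (10, 0): distance² to centre = 64.25 ≤ 99.25, so it lies inside.
All remaining points lie in this disk, and no smaller disk contains both endpoints, so this is the minimum enclosing circle.
r = √(99.25) ≈ 9.962.

9.962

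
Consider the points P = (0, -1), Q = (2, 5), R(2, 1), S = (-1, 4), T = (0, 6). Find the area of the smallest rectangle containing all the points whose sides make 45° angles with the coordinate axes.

28

In coordinates u = x + y, v = x − y the rectangle is axis-aligned; the map (x,y)→(u,v) scales areas by 2.
u-values: -1, 7, 3, 3, 6; range = 7 − (-1) = 8.
v-values: 1, -3, 1, -5, -6; range = 1 − (-6) = 7.
Area = (8 × 7) / 2 = 28.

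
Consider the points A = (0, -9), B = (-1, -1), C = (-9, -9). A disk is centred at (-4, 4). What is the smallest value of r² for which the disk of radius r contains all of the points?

194

The required radius is the distance from (-4, 4) to the farthest point.
Squared distances: 185, 34, 194.
Maximum is 194, attained at C.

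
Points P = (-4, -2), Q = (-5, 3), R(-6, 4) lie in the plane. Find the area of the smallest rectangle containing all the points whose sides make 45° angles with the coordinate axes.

In coordinates u = x + y, v = x − y the rectangle is axis-aligned; the map (x,y)→(u,v) scales areas by 2.
u-values: -6, -2, -2; range = -2 − (-6) = 4.
v-values: -2, -8, -10; range = -2 − (-10) = 8.
Area = (4 × 8) / 2 = 16.

16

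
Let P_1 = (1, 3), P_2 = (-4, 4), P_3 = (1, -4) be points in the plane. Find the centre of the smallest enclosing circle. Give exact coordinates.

Side lengths²: P_1P_2² = 26, P_1P_3² = 49, P_2P_3² = 89.
Since P_2P_3² = 89 ≥ 49 + 26 = 75, the angle opposite P_2P_3 is not acute, so the smallest enclosing circle has P_2P_3 as diameter.
Centre = midpoint of P_2P_3 = (-1.5, 0), r² = 89/4 = 22.25.
Centre = (-1.5, 0).

(-1.5, 0)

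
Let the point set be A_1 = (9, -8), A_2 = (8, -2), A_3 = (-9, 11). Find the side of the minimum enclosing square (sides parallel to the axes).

19

The bounding box has width 18 and height 19.
An axis-aligned square enclosing the set must have side ≥ max(width, height).
So the minimum side is max(18, 19) = 19.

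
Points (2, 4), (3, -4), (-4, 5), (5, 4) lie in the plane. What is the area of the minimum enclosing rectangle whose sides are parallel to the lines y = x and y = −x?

80

In coordinates u = x + y, v = x − y the rectangle is axis-aligned; the map (x,y)→(u,v) scales areas by 2.
u-values: 6, -1, 1, 9; range = 9 − (-1) = 10.
v-values: -2, 7, -9, 1; range = 7 − (-9) = 16.
Area = (10 × 16) / 2 = 80.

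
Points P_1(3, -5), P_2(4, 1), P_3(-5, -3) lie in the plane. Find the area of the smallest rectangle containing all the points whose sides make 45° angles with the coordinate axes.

65

In coordinates u = x + y, v = x − y the rectangle is axis-aligned; the map (x,y)→(u,v) scales areas by 2.
u-values: -2, 5, -8; range = 5 − (-8) = 13.
v-values: 8, 3, -2; range = 8 − (-2) = 10.
Area = (13 × 10) / 2 = 65.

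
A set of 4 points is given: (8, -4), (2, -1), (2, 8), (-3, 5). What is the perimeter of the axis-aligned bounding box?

46

Width = max x − min x = 8 − (-3) = 11.
Height = max y − min y = 8 − (-4) = 12.
Perimeter = 2(11 + 12) = 46.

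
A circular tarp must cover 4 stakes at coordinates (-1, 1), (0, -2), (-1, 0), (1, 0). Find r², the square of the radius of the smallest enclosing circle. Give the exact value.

By Welzl's lemma the MEC is supported by two points (diametrically opposite) or three points (on a circumcircle).
The farthest pair is (-1, 1)–(0, -2) with squared distance 10. The circle on this segment as diameter has centre (-0.5, -0.5) and r² = 10/4 = 2.5.
Check (-1, 0): distance² to centre = 0.5 ≤ 2.5, so it lies inside.
All remaining points lie in this disk, and no smaller disk contains both endpoints, so this is the minimum enclosing circle.

2.5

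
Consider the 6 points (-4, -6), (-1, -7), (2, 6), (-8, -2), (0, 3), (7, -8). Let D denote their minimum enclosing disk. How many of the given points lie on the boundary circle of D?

By Welzl's lemma the MEC is supported by two points (diametrically opposite) or three points (on a circumcircle).
The minimum enclosing circle is determined by three boundary points: (2, 6), (-8, -2), (7, -8).
Their circumcentre is (8/15, -29/12) with r² = 262769/3600.
The farthest remaining point (-4, -6) is at distance² 120209/3600 ≤ 262769/3600.
The points at distance exactly r from the centre are (2, 6), (-8, -2), (7, -8) — 3 points.

3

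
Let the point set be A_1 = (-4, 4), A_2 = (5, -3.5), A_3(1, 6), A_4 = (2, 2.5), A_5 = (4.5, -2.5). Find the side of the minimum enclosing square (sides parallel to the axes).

9.5

The bounding box has width 9 and height 9.5.
An axis-aligned square enclosing the set must have side ≥ max(width, height).
So the minimum side is max(9, 9.5) = 9.5.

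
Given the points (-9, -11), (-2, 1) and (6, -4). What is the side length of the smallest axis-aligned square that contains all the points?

15

The bounding box has width 15 and height 12.
An axis-aligned square enclosing the set must have side ≥ max(width, height).
So the minimum side is max(15, 12) = 15.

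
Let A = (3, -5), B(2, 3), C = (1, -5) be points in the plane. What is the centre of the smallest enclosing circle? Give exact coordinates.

(2, -1.0625)

Side lengths²: AB² = 65, AC² = 4, BC² = 65.
Since BC² = 65 < 65 + 4 = 69, the triangle is acute, so the smallest enclosing circle is the circumcircle.
Circumcentre = (2, -1.0625), r² = 16.50390625.
Centre = (2, -1.0625).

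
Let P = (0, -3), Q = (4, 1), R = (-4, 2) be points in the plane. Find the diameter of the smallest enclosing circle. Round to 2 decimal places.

Side lengths²: PQ² = 32, PR² = 41, QR² = 65.
Since QR² = 65 < 41 + 32 = 73, the triangle is acute, so the smallest enclosing circle is the circumcircle.
Circumcentre = (-1/18, 19/18), r² = 2665/162.
Diameter = 2r = 2√(2665/162) ≈ 8.11.

8.11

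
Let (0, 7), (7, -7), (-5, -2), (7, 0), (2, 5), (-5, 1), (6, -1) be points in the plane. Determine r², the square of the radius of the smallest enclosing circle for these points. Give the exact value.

A smallest enclosing disk is always determined by at most three of the input points on its boundary.
The minimum enclosing circle is determined by three boundary points: (0, 7), (7, -7), (-5, -2).
Their circumcentre is (103/38, -15/38) with r² = 44785/722.
The farthest remaining point (-5, 1) is at distance² 44329/722 ≤ 44785/722.

44785/722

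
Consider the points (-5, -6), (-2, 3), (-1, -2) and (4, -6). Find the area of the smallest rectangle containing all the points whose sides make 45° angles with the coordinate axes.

In coordinates u = x + y, v = x − y the rectangle is axis-aligned; the map (x,y)→(u,v) scales areas by 2.
u-values: -11, 1, -3, -2; range = 1 − (-11) = 12.
v-values: 1, -5, 1, 10; range = 10 − (-5) = 15.
Area = (12 × 15) / 2 = 90.

90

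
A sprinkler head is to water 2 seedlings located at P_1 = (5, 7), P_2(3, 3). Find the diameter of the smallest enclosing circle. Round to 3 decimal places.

4.472

The smallest circle enclosing two points has them as diameter endpoints.
Centre = midpoint = (4, 5); r² = |P_1P_2|²/4 = 20/4 = 5.
Diameter = 2r = 2√5 ≈ 4.472.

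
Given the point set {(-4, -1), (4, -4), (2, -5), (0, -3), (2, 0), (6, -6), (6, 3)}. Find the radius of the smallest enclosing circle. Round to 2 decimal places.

6.02

A smallest enclosing disk is always determined by at most three of the input points on its boundary.
The minimum enclosing circle is determined by three boundary points: (-4, -1), (6, -6), (6, 3).
Their circumcentre is (2, -1.5) with r² = 36.25.
The farthest remaining point (2, -5) is at distance² 12.25 ≤ 36.25.
r = √(36.25) ≈ 6.02.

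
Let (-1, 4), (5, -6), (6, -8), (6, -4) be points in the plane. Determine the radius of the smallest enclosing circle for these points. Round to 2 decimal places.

6.95

By Welzl's lemma the MEC is supported by two points (diametrically opposite) or three points (on a circumcircle).
The farthest pair is (-1, 4)–(6, -8) with squared distance 193. The circle on this segment as diameter has centre (2.5, -2) and r² = 193/4 = 48.25.
Check (5, -6): distance² to centre = 22.25 ≤ 48.25, so it lies inside.
All remaining points lie in this disk, and no smaller disk contains both endpoints, so this is the minimum enclosing circle.
r = √(48.25) ≈ 6.95.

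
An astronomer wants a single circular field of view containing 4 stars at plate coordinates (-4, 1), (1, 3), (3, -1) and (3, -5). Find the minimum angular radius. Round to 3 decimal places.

By Welzl's lemma the MEC is supported by two points (diametrically opposite) or three points (on a circumcircle).
The minimum enclosing circle is determined by three boundary points: (-4, 1), (1, 3), (3, -5).
Their circumcentre is (-1/11, -67/44) with r² = 41905/1936.
The farthest remaining point (3, -1) is at distance² 19025/1936 ≤ 41905/1936.
r = √(41905/1936) ≈ 4.652.

4.652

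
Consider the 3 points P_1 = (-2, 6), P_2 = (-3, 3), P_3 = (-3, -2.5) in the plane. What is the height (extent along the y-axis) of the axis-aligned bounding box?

max y = 6, min y = -2.5, so height = 8.5.

8.5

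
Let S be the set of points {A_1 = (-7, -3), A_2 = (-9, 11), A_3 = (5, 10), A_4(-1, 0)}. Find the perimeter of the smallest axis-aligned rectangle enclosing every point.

56

Width = max x − min x = 5 − (-9) = 14.
Height = max y − min y = 11 − (-3) = 14.
Perimeter = 2(14 + 14) = 56.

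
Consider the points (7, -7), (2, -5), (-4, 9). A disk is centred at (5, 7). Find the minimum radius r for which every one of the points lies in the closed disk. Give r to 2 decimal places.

14.14

The required radius is the distance from (5, 7) to the farthest point.
Squared distances: 200, 153, 85.
Maximum is 200, attained at (7, -7).
r = √200 ≈ 14.14.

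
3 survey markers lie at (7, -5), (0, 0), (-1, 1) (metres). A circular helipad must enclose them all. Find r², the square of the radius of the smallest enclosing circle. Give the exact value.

Call the three points A, B, C in the order given.
Side lengths²: AB² = 74, AC² = 100, BC² = 2.
Since AC² = 100 ≥ 74 + 2 = 76, the angle opposite AC is not acute, so the smallest enclosing circle has AC as diameter.
Centre = midpoint of AC = (3, -2), r² = 100/4 = 25.

25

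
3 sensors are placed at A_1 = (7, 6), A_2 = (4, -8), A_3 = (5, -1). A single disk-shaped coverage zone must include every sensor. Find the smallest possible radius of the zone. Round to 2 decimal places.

7.16

Side lengths²: A_1A_2² = 205, A_1A_3² = 53, A_2A_3² = 50.
Since A_1A_2² = 205 ≥ 53 + 50 = 103, the angle opposite A_1A_2 is not acute, so the smallest enclosing circle has A_1A_2 as diameter.
Centre = midpoint of A_1A_2 = (5.5, -1), r² = 205/4 = 51.25.
r = √(51.25) ≈ 7.16.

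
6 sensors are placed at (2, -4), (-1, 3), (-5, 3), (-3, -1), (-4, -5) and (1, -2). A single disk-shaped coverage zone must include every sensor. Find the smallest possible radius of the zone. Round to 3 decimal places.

4.954

The minimum enclosing circle is determined by three boundary points: (2, -4), (-5, 3), (-4, -5).
Their circumcentre is (-23/14, -9/14) with r² = 2405/98.
The farthest remaining point (-1, 3) is at distance² 1341/98 ≤ 2405/98.
r = √(2405/98) ≈ 4.954.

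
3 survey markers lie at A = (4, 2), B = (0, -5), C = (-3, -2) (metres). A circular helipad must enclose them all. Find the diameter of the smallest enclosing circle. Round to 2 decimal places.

Side lengths²: AB² = 65, AC² = 65, BC² = 18.
Since AC² = 65 < 65 + 18 = 83, the triangle is acute, so the smallest enclosing circle is the circumcircle.
Circumcentre = (23/22, -21/22), r² = 4225/242.
Diameter = 2r = 2√(4225/242) ≈ 8.36.

8.36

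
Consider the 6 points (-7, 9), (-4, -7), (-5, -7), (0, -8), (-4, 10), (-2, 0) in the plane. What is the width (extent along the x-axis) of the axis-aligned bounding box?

7

max x = 0, min x = -7, so width = 7.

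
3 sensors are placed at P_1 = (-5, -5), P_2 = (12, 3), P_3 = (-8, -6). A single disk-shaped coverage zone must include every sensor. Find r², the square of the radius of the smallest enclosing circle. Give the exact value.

Side lengths²: P_1P_2² = 353, P_1P_3² = 10, P_2P_3² = 481.
Since P_2P_3² = 481 ≥ 353 + 10 = 363, the angle opposite P_2P_3 is not acute, so the smallest enclosing circle has P_2P_3 as diameter.
Centre = midpoint of P_2P_3 = (2, -1.5), r² = 481/4 = 120.25.

120.25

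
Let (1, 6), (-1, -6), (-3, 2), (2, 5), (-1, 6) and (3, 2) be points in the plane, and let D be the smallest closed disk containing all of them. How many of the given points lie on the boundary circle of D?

3

A smallest enclosing disk is always determined by at most three of the input points on its boundary.
The farthest pair is (1, 6)–(-1, -6) with squared distance 148. The circle on this segment as diameter has centre (0, 0) and r² = 148/4 = 37.
Check (-3, 2): distance² to centre = 13 ≤ 37, so it lies inside.
All remaining points lie in this disk, and no smaller disk contains both endpoints, so this is the minimum enclosing circle.
The points at distance exactly r from the centre are (1, 6), (-1, -6), (-1, 6) — 3 points.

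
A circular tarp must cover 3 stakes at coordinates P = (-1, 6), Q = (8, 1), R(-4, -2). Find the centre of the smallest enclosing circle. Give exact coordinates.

(103/58, 23/58)

Side lengths²: PQ² = 106, PR² = 73, QR² = 153.
Since QR² = 153 < 106 + 73 = 179, the triangle is acute, so the smallest enclosing circle is the circumcircle.
Circumcentre = (103/58, 23/58), r² = 65773/1682.
Centre = (103/58, 23/58).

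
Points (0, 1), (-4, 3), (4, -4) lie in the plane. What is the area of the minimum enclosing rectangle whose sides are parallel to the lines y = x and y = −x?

In coordinates u = x + y, v = x − y the rectangle is axis-aligned; the map (x,y)→(u,v) scales areas by 2.
u-values: 1, -1, 0; range = 1 − (-1) = 2.
v-values: -1, -7, 8; range = 8 − (-7) = 15.
Area = (2 × 15) / 2 = 15.

15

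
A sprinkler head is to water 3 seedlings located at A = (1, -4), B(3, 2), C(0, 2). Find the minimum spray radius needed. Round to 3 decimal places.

3.206

Side lengths²: AB² = 40, AC² = 37, BC² = 9.
Since AB² = 40 < 37 + 9 = 46, the triangle is acute, so the smallest enclosing circle is the circumcircle.
Circumcentre = (1.5, -5/6), r² = 185/18.
r = √(185/18) ≈ 3.206.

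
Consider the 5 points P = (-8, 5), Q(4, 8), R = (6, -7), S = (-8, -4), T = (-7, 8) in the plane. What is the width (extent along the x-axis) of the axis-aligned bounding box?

max x = 6, min x = -8, so width = 14.

14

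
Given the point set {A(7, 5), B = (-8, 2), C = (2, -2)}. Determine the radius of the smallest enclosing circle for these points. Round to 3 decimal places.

Side lengths²: AB² = 234, AC² = 74, BC² = 116.
Since AB² = 234 ≥ 116 + 74 = 190, the angle opposite AB is not acute, so the smallest enclosing circle has AB as diameter.
Centre = midpoint of AB = (-0.5, 3.5), r² = 234/4 = 58.5.
r = √(58.5) ≈ 7.649.

7.649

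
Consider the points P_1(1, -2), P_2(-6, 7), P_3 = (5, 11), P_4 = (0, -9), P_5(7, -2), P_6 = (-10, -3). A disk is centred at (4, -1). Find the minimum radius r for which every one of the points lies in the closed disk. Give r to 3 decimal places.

The required radius is the distance from (4, -1) to the farthest point.
Squared distances: 10, 164, 145, 80, 10, 200.
Maximum is 200, attained at P_6.
r = √200 ≈ 14.142.

14.142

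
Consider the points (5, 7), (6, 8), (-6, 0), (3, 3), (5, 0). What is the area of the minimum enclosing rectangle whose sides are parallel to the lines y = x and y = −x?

In coordinates u = x + y, v = x − y the rectangle is axis-aligned; the map (x,y)→(u,v) scales areas by 2.
u-values: 12, 14, -6, 6, 5; range = 14 − (-6) = 20.
v-values: -2, -2, -6, 0, 5; range = 5 − (-6) = 11.
Area = (20 × 11) / 2 = 110.

110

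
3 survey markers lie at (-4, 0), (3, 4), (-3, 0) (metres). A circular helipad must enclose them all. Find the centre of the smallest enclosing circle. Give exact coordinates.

Call the three points A, B, C in the order given.
Side lengths²: AB² = 65, AC² = 1, BC² = 52.
Since AB² = 65 ≥ 52 + 1 = 53, the angle opposite AB is not acute, so the smallest enclosing circle has AB as diameter.
Centre = midpoint of AB = (-0.5, 2), r² = 65/4 = 16.25.
Centre = (-0.5, 2).

(-0.5, 2)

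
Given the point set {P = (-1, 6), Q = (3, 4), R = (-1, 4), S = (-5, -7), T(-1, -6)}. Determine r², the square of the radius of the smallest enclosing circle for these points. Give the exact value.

By Welzl's lemma the MEC is supported by two points (diametrically opposite) or three points (on a circumcircle).
The minimum enclosing circle is determined by three boundary points: P, Q, S.
Their circumcentre is (-23/12, -5/6) with r² = 6845/144.
The farthest remaining point T is at distance² 3965/144 ≤ 6845/144.

6845/144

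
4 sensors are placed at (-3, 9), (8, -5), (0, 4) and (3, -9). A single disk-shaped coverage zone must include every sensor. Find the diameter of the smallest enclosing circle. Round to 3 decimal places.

18.974

A smallest enclosing disk is always determined by at most three of the input points on its boundary.
The farthest pair is (-3, 9)–(3, -9) with squared distance 360. The circle on this segment as diameter has centre (0, 0) and r² = 360/4 = 90.
Check (8, -5): distance² to centre = 89 ≤ 90, so it lies inside.
All remaining points lie in this disk, and no smaller disk contains both endpoints, so this is the minimum enclosing circle.
Diameter = 2r = 2√90 ≈ 18.974.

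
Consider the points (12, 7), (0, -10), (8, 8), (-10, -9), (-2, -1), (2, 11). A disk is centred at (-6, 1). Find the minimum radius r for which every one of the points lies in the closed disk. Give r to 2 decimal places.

The required radius is the distance from (-6, 1) to the farthest point.
Squared distances: 360, 157, 245, 116, 20, 164.
Maximum is 360, attained at (12, 7).
r = √360 ≈ 18.97.

18.97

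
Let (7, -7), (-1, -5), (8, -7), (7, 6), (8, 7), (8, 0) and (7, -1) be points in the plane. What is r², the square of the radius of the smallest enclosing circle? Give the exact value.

A smallest enclosing disk is always determined by at most three of the input points on its boundary.
The minimum enclosing circle is determined by three boundary points: (-1, -5), (8, -7), (8, 7).
Their circumcentre is (29/6, 0) with r² = 2125/36.
The farthest remaining point (7, -7) is at distance² 1933/36 ≤ 2125/36.

2125/36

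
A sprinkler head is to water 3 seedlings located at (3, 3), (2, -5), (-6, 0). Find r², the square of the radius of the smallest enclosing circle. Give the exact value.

28925/1058

Call the three points A, B, C in the order given.
Side lengths²: AB² = 65, AC² = 90, BC² = 89.
Since AC² = 90 < 89 + 65 = 154, the triangle is acute, so the smallest enclosing circle is the circumcircle.
Circumcentre = (-37/46, -27/46), r² = 28925/1058.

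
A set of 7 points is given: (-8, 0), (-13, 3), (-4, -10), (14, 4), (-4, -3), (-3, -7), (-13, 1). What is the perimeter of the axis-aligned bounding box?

Width = max x − min x = 14 − (-13) = 27.
Height = max y − min y = 4 − (-10) = 14.
Perimeter = 2(27 + 14) = 82.

82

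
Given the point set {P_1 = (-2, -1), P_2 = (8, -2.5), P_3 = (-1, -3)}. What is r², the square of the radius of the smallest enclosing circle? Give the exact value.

25.5625

Side lengths²: P_1P_2² = 102.25, P_1P_3² = 5, P_2P_3² = 81.25.
Since P_1P_2² = 102.25 ≥ 81.25 + 5 = 86.25, the angle opposite P_1P_2 is not acute, so the smallest enclosing circle has P_1P_2 as diameter.
Centre = midpoint of P_1P_2 = (3, -1.75), r² = 102.25/4 = 25.5625.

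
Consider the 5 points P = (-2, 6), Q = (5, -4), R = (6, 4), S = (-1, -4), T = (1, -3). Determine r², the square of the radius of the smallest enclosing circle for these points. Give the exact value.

The farthest pair is P–Q with squared distance 149. The circle on this segment as diameter has centre (1.5, 1) and r² = 149/4 = 37.25.
Check R: distance² to centre = 29.25 ≤ 37.25, so it lies inside.
All remaining points lie in this disk, and no smaller disk contains both endpoints, so this is the minimum enclosing circle.

37.25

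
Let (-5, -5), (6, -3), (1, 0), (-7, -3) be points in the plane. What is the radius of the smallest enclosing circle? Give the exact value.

6.5

By Welzl's lemma the MEC is supported by two points (diametrically opposite) or three points (on a circumcircle).
The farthest pair is (6, -3)–(-7, -3) with squared distance 169. The circle on this segment as diameter has centre (-0.5, -3) and r² = 169/4 = 42.25.
Check (-5, -5): distance² to centre = 24.25 ≤ 42.25, so it lies inside.
All remaining points lie in this disk, and no smaller disk contains both endpoints, so this is the minimum enclosing circle.
r = √(42.25) = 6.5.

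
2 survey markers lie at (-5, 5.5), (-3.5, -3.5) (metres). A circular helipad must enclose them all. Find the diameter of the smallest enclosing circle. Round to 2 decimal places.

The smallest circle enclosing two points has them as diameter endpoints.
Centre = midpoint = (-4.25, 1); r² = |(-5, 5.5)−(-3.5, -3.5)|²/4 = 83.25/4 = 20.8125.
Diameter = 2r = 2√(20.8125) ≈ 9.12.

9.12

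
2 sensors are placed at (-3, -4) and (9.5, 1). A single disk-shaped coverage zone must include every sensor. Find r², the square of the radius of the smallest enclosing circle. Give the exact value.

45.3125

The smallest circle enclosing two points has them as diameter endpoints.
Centre = midpoint = (3.25, -1.5); r² = |(-3, -4)−(9.5, 1)|²/4 = 181.25/4 = 45.3125.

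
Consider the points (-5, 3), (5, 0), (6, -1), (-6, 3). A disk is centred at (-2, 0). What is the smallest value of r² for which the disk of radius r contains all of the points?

65

The required radius is the distance from (-2, 0) to the farthest point.
Squared distances: 18, 49, 65, 25.
Maximum is 65, attained at (6, -1).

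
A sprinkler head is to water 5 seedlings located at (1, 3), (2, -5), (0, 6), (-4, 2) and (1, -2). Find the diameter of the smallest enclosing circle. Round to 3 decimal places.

The farthest pair is (2, -5)–(0, 6) with squared distance 125. The circle on this segment as diameter has centre (1, 0.5) and r² = 125/4 = 31.25.
Check (1, 3): distance² to centre = 6.25 ≤ 31.25, so it lies inside.
All remaining points lie in this disk, and no smaller disk contains both endpoints, so this is the minimum enclosing circle.
Diameter = 2r = 2√(31.25) ≈ 11.180.

11.180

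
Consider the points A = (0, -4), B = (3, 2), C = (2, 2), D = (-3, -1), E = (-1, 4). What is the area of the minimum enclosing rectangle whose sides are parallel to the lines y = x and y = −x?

In coordinates u = x + y, v = x − y the rectangle is axis-aligned; the map (x,y)→(u,v) scales areas by 2.
u-values: -4, 5, 4, -4, 3; range = 5 − (-4) = 9.
v-values: 4, 1, 0, -2, -5; range = 4 − (-5) = 9.
Area = (9 × 9) / 2 = 40.5.

40.5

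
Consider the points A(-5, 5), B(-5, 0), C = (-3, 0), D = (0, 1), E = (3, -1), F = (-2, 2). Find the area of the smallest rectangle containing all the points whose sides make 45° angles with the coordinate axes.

49

In coordinates u = x + y, v = x − y the rectangle is axis-aligned; the map (x,y)→(u,v) scales areas by 2.
u-values: 0, -5, -3, 1, 2, 0; range = 2 − (-5) = 7.
v-values: -10, -5, -3, -1, 4, -4; range = 4 − (-10) = 14.
Area = (7 × 14) / 2 = 49.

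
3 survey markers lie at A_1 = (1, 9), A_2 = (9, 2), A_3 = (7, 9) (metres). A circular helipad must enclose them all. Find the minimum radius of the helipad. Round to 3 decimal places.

5.315

Side lengths²: A_1A_2² = 113, A_1A_3² = 36, A_2A_3² = 53.
Since A_1A_2² = 113 ≥ 53 + 36 = 89, the angle opposite A_1A_2 is not acute, so the smallest enclosing circle has A_1A_2 as diameter.
Centre = midpoint of A_1A_2 = (5, 5.5), r² = 113/4 = 28.25.
r = √(28.25) ≈ 5.315.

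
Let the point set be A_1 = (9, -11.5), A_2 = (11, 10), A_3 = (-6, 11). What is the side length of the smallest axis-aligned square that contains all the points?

The bounding box has width 17 and height 22.5.
An axis-aligned square enclosing the set must have side ≥ max(width, height).
So the minimum side is max(17, 22.5) = 22.5.

22.5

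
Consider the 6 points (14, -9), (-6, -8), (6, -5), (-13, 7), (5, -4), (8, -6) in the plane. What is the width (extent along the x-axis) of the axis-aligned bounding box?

27

max x = 14, min x = -13, so width = 27.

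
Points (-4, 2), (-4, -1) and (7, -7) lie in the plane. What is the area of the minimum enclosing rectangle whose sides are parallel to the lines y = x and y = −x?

In coordinates u = x + y, v = x − y the rectangle is axis-aligned; the map (x,y)→(u,v) scales areas by 2.
u-values: -2, -5, 0; range = 0 − (-5) = 5.
v-values: -6, -3, 14; range = 14 − (-6) = 20.
Area = (5 × 20) / 2 = 50.

50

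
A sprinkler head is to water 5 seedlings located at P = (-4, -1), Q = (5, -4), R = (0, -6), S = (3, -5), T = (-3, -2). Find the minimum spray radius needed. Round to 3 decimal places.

The farthest pair is P–Q with squared distance 90. The circle on this segment as diameter has centre (0.5, -2.5) and r² = 90/4 = 22.5.
Check R: distance² to centre = 12.5 ≤ 22.5, so it lies inside.
All remaining points lie in this disk, and no smaller disk contains both endpoints, so this is the minimum enclosing circle.
r = √(22.5) ≈ 4.743.

4.743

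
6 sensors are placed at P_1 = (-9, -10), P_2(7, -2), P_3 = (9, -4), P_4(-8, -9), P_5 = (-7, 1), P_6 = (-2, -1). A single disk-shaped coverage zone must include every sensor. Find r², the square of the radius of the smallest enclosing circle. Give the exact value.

By Welzl's lemma the MEC is supported by two points (diametrically opposite) or three points (on a circumcircle).
The minimum enclosing circle is determined by three boundary points: P_1, P_3, P_5.
Their circumcentre is (-23/62, -365/62) with r² = 175625/1922.
The farthest remaining point P_2 is at distance² 133465/1922 ≤ 175625/1922.

175625/1922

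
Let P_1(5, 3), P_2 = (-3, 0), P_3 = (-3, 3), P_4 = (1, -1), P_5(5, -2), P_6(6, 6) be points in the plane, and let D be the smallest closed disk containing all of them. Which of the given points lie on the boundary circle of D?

The minimum enclosing circle is determined by three boundary points: P_2, P_5, P_6.
Their circumcentre is (41/22, 27/11) with r² = 14365/484.
The farthest remaining point P_3 is at distance² 11593/484 ≤ 14365/484.
The points at distance exactly r from the centre are P_2, P_5, P_6 — 3 points.

P_2, P_5, P_6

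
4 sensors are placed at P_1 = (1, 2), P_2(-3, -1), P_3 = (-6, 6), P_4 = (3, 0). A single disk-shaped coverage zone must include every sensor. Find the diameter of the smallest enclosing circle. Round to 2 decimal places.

10.82

By Welzl's lemma the MEC is supported by two points (diametrically opposite) or three points (on a circumcircle).
The farthest pair is P_3–P_4 with squared distance 117. The circle on this segment as diameter has centre (-1.5, 3) and r² = 117/4 = 29.25.
Check P_1: distance² to centre = 7.25 ≤ 29.25, so it lies inside.
All remaining points lie in this disk, and no smaller disk contains both endpoints, so this is the minimum enclosing circle.
Diameter = 2r = 2√(29.25) ≈ 10.82.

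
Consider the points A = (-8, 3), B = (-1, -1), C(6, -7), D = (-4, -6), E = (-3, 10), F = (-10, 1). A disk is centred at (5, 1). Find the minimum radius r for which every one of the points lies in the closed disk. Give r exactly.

The required radius is the distance from (5, 1) to the farthest point.
Squared distances: 173, 40, 65, 130, 145, 225.
Maximum is 225, attained at F.
r = √225 = 15.

15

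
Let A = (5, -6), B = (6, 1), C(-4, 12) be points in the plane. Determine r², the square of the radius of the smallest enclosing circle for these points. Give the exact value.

101.25

Side lengths²: AB² = 50, AC² = 405, BC² = 221.
Since AC² = 405 ≥ 221 + 50 = 271, the angle opposite AC is not acute, so the smallest enclosing circle has AC as diameter.
Centre = midpoint of AC = (0.5, 3), r² = 405/4 = 101.25.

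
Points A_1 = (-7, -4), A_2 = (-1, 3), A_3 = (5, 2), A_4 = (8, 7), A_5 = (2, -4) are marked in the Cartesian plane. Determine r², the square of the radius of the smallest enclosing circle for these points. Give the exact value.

86.5

A smallest enclosing disk is always determined by at most three of the input points on its boundary.
The farthest pair is A_1–A_4 with squared distance 346. The circle on this segment as diameter has centre (0.5, 1.5) and r² = 346/4 = 86.5.
Check A_2: distance² to centre = 4.5 ≤ 86.5, so it lies inside.
All remaining points lie in this disk, and no smaller disk contains both endpoints, so this is the minimum enclosing circle.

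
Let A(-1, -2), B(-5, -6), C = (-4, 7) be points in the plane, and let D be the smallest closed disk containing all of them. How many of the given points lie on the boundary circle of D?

2

Side lengths²: AB² = 32, AC² = 90, BC² = 170.
Since BC² = 170 ≥ 90 + 32 = 122, the angle opposite BC is not acute, so the smallest enclosing circle has BC as diameter.
Centre = midpoint of BC = (-4.5, 0.5), r² = 170/4 = 42.5.
The points at distance exactly r from the centre are B, C — 2 points.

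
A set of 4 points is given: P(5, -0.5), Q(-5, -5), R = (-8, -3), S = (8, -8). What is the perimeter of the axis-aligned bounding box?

47

Width = max x − min x = 8 − (-8) = 16.
Height = max y − min y = -0.5 − (-8) = 7.5.
Perimeter = 2(16 + 7.5) = 47.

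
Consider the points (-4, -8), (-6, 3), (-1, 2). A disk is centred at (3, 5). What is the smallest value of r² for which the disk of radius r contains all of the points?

218

The required radius is the distance from (3, 5) to the farthest point.
Squared distances: 218, 85, 25.
Maximum is 218, attained at (-4, -8).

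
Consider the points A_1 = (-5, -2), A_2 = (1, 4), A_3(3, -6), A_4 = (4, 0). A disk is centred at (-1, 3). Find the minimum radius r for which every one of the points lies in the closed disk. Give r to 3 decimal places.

9.849

The required radius is the distance from (-1, 3) to the farthest point.
Squared distances: 41, 5, 97, 34.
Maximum is 97, attained at A_3.
r = √97 ≈ 9.849.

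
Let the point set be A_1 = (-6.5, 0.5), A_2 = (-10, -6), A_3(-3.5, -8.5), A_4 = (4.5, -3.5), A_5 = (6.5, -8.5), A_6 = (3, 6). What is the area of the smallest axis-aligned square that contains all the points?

The bounding box has width 16.5 and height 14.5.
An axis-aligned square enclosing the set must have side ≥ max(width, height).
So the minimum side is max(16.5, 14.5) = 16.5.
Area = 16.5² = 272.25.

272.25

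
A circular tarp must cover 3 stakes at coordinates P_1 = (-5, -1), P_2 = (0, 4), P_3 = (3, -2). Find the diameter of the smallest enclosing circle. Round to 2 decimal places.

8.50

Side lengths²: P_1P_2² = 50, P_1P_3² = 65, P_2P_3² = 45.
Since P_1P_3² = 65 < 50 + 45 = 95, the triangle is acute, so the smallest enclosing circle is the circumcircle.
Circumcentre = (-5/6, -1/6), r² = 325/18.
Diameter = 2r = 2√(325/18) ≈ 8.50.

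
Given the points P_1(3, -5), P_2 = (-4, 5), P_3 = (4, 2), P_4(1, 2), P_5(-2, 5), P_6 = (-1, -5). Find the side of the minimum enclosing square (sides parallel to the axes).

The bounding box has width 8 and height 10.
An axis-aligned square enclosing the set must have side ≥ max(width, height).
So the minimum side is max(8, 10) = 10.

10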